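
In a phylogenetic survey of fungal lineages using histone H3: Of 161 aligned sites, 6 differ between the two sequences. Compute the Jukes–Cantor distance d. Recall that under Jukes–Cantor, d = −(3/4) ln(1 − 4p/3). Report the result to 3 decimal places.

0.038

p = 6/161 ≈ 0.037267.
d = −(3/4) ln(1 − 4p/3) = −0.75 ln(1 − 0.049689) = −0.75 ln(0.950311)
  = −0.75 × (-0.050966) = 0.038225 substitutions/site.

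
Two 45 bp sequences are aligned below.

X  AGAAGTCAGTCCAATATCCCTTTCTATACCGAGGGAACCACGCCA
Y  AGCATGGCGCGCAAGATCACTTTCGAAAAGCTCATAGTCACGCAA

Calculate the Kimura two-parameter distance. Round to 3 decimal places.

Of 45 sites, 4 differences are transitions and 17 are transversions, so P = 4/45 ≈ 0.088889 and Q = 17/45 ≈ 0.377778.
Under the Kimura two-parameter model, d = −½ ln(1 − 2P − Q) − ¼ ln(1 − 2Q).
1 − 2P − Q = 0.444444, giving −½ ln(0.444444) = 0.405466.
1 − 2Q = 0.244444, giving −¼ ln(0.244444) = 0.352192.
d = 0.405466 + 0.352192 = 0.757658.

0.758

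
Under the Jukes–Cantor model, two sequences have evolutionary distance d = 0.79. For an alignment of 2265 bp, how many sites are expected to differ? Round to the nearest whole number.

1106

Invert JC69: p = (3/4)(1 − e^(−4d/3)) = 0.75 × (1 − e^(-1.053333)) = 0.75 × (1 − 0.348773) = 0.488420.
Expected differing sites = pL ≈ 0.488420 × 2265 = 1106.2713 ≈ 1106.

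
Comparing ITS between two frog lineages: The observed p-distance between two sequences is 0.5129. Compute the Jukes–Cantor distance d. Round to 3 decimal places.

d = −(3/4) ln(1 − 4p/3) = −0.75 ln(1 − 0.683867) = −0.75 ln(0.316133)
  = −0.75 × (-1.151592) = 0.863694 substitutions/site.

0.864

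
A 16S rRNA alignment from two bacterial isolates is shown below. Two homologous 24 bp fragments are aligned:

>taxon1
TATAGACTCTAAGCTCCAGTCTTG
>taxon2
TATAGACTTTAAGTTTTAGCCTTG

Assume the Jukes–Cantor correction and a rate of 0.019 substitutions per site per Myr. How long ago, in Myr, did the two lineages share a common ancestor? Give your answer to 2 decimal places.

The sequences differ at 5 of 24 sites (9, 14, 16, 17, 20), so p = 5/24 ≈ 0.208333.
d = −(3/4) ln(1 − 4p/3) = −0.75 ln(1 − 0.277777) = −0.75 ln(0.722223)
  = −0.75 × (-0.325421) = 0.244066 substitutions/site.
Under a molecular clock d = 2μt, so t = d/(2μ) = 0.244066 / (2 × 0.019) = 6.42 Myr.

6.42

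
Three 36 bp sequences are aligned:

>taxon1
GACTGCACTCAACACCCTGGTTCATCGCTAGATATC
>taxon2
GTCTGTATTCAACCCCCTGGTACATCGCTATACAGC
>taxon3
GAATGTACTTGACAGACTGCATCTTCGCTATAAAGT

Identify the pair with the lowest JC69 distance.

taxon1–taxon2: 8/36 differ, p = 0.222, d = 0.264.
taxon1–taxon3: 13/36 differ, p = 0.361, d = 0.493.
taxon2–taxon3: 14/36 differ, p = 0.389, d = 0.548.
The smallest distance is between taxon1 and taxon2.

taxon1 and taxon2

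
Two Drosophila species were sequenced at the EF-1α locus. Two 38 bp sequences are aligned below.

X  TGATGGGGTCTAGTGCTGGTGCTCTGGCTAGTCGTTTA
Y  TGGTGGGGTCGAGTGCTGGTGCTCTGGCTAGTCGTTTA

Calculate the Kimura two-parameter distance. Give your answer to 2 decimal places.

Of 38 sites, 1 differences are transitions and 1 are transversions, so P = 1/38 ≈ 0.026316 and Q = 1/38 ≈ 0.026316.
Under the Kimura two-parameter model, d = −½ ln(1 − 2P − Q) − ¼ ln(1 − 2Q).
1 − 2P − Q = 0.921052, giving −½ ln(0.921052) = 0.041119.
1 − 2Q = 0.947368, giving −¼ ln(0.947368) = 0.013517.
d = 0.041119 + 0.013517 = 0.054636.

0.05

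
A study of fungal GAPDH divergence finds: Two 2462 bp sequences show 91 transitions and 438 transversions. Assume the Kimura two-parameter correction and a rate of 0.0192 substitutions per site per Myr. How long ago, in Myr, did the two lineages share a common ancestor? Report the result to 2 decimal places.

P = 91/2462 ≈ 0.036962 and Q = 438/2462 ≈ 0.177904.
Under the Kimura two-parameter model, d = −½ ln(1 − 2P − Q) − ¼ ln(1 − 2Q).
1 − 2P − Q = 0.748172, giving −½ ln(0.748172) = 0.145061.
1 − 2Q = 0.644192, giving −¼ ln(0.644192) = 0.109940.
d = 0.145061 + 0.109940 = 0.255001.
Under a molecular clock d = 2μt, so t = d/(2μ) = 0.255001 / (2 × 0.0192) = 6.64 Myr.

6.64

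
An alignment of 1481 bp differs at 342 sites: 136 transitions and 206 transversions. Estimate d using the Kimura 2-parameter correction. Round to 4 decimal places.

P = 136/1481 ≈ 0.09183 and Q = 206/1481 ≈ 0.139095.
Under the Kimura two-parameter model, d = −½ ln(1 − 2P − Q) − ¼ ln(1 − 2Q).
1 − 2P − Q = 0.677245, giving −½ ln(0.677245) = 0.194861.
1 − 2Q = 0.72181, giving −¼ ln(0.72181) = 0.081498.
d = 0.194861 + 0.081498 = 0.276359.

0.2764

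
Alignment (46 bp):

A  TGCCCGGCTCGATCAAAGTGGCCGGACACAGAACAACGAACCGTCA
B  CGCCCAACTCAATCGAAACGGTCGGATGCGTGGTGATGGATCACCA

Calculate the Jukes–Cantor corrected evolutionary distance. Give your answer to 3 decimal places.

The sequences differ at 21 of 46 sites, so p = 21/46 ≈ 0.456522.
d = −(3/4) ln(1 − 4p/3) = −0.75 ln(1 − 0.608696) = −0.75 ln(0.391304)
  = −0.75 × (-0.938271) = 0.703703 substitutions/site.

0.704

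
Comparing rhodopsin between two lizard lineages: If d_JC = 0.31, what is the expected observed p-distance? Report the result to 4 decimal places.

0.2539

p = (3/4)(1 − e^(−4d/3)) = 0.75 × (1 − e^(-0.413333)) = 0.75 × (1 − 0.661442) = 0.253919.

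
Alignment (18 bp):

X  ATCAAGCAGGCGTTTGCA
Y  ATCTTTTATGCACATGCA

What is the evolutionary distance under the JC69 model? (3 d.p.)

The sequences differ at 8 of 18 sites (4, 5, 6, 7, 9, 12, 13, 14), so p = 8/18 ≈ 0.444444.
d = −(3/4) ln(1 − 4p/3) = −0.75 ln(1 − 0.592592) = −0.75 ln(0.407408)
  = −0.75 × (-0.897940) = 0.673455 substitutions/site.

0.673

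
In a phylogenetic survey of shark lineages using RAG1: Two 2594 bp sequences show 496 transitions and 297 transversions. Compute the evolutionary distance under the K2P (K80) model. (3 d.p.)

P = 496/2594 ≈ 0.19121 and Q = 297/2594 ≈ 0.114495.
Under the Kimura two-parameter model, d = −½ ln(1 − 2P − Q) − ¼ ln(1 − 2Q).
1 − 2P − Q = 0.503085, giving −½ ln(0.503085) = 0.343498.
1 − 2Q = 0.77101, giving −¼ ln(0.77101) = 0.065013.
d = 0.343498 + 0.065013 = 0.408511.

0.409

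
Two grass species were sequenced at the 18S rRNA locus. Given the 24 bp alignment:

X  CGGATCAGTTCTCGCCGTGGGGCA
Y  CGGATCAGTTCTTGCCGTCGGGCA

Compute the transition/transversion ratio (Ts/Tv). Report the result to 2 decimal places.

Transitions are A↔G and C↔T; transversions are all other mismatches.
Transitions: 1. Transversions: 1.
R = 1/1 = 1.00.

1.00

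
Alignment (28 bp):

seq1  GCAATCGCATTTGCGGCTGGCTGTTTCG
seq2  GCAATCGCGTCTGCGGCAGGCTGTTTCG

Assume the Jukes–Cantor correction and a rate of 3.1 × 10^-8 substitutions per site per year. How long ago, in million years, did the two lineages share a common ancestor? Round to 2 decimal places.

1.86

The sequences differ at 3 of 28 sites (9, 11, 18), so p = 3/28 ≈ 0.107143.
d = −(3/4) ln(1 − 4p/3) = −0.75 ln(1 − 0.142857) = −0.75 ln(0.857143)
  = −0.75 × (-0.154151) = 0.115613 substitutions/site.
Under a molecular clock d = 2μt, so t = d/(2μ) = 0.115613 / (2 × 3.1 × 10^-8) = 1.86 million years.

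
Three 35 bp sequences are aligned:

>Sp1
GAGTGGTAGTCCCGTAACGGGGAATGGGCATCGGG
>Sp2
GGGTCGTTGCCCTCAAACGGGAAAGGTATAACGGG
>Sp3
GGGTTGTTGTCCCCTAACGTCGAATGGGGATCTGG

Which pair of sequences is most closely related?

Sp1 and Sp3

Sp1–Sp2: 13/35 differ, p = 0.371, d = 0.513.
Sp1–Sp3: 8/35 differ, p = 0.229, d = 0.273.
Sp2–Sp3: 13/35 differ, p = 0.371, d = 0.513.
The smallest distance is between Sp1 and Sp3.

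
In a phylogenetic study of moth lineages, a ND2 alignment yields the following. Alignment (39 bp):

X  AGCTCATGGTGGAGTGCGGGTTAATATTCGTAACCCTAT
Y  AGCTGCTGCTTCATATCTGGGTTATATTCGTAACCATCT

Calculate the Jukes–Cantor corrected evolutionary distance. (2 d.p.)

The sequences differ at 13 of 39 sites, so p = 13/39 ≈ 0.333333.
d = −(3/4) ln(1 − 4p/3) = −0.75 ln(1 − 0.444444) = −0.75 ln(0.555556)
  = −0.75 × (-0.587786) = 0.440840 substitutions/site.

0.44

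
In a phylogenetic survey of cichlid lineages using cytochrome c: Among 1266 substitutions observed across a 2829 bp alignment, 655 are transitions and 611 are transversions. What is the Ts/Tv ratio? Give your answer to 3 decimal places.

R = 655/611 = 1.072013… ≈ 1.072 (to 3 d.p.).

1.072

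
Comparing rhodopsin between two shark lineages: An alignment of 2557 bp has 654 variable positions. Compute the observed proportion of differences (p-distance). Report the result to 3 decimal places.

p = 654/2557 = 0.255768… ≈ 0.256 (to 3 d.p.).

0.256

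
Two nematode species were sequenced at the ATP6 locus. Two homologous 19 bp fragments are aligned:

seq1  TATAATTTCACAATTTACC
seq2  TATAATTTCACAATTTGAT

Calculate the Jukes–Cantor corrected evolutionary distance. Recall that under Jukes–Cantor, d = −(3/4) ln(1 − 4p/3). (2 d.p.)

The sequences differ at 3 of 19 sites (17, 18, 19), so p = 3/19 ≈ 0.157895.
d = −(3/4) ln(1 − 4p/3) = −0.75 ln(1 − 0.210527) = −0.75 ln(0.789473)
  = −0.75 × (-0.236390) = 0.177293 substitutions/site.

0.18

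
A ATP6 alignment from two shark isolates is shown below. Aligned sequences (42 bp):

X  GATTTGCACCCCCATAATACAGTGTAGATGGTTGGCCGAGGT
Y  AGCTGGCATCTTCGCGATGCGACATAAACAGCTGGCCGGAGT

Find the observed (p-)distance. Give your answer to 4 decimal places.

The sequences differ at 21 of 42 positions.
p = 21/42 = 0.5000.

0.5000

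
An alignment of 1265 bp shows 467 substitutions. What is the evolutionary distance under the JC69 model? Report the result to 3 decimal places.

0.508

p = 467/1265 ≈ 0.36917.
d = −(3/4) ln(1 − 4p/3) = −0.75 ln(1 − 0.492227) = −0.75 ln(0.507773)
  = −0.75 × (-0.677721) = 0.508291 substitutions/site.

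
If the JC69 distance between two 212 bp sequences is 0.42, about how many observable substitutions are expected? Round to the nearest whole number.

68

Invert JC69: p = (3/4)(1 − e^(−4d/3)) = 0.75 × (1 − e^(-0.56)) = 0.75 × (1 − 0.571209) = 0.321593.
Expected differing sites = pL ≈ 0.321593 × 212 = 68.177716 ≈ 68.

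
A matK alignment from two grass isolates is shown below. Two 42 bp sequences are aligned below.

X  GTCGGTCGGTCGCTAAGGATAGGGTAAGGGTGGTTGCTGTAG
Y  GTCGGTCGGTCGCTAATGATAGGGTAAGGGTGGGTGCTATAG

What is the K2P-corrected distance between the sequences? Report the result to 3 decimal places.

0.075

Of 42 sites, 1 differences are transitions and 2 are transversions, so P = 1/42 ≈ 0.02381 and Q = 2/42 ≈ 0.047619.
Under the Kimura two-parameter model, d = −½ ln(1 − 2P − Q) − ¼ ln(1 − 2Q).
1 − 2P − Q = 0.904761, giving −½ ln(0.904761) = 0.050042.
1 − 2Q = 0.904762, giving −¼ ln(0.904762) = 0.025021.
d = 0.050042 + 0.025021 = 0.075063.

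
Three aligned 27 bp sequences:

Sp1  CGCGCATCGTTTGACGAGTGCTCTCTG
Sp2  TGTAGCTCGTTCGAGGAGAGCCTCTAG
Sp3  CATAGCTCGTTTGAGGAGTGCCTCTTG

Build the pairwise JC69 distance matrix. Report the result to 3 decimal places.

d(Sp1,Sp2) = 0.770, d(Sp1,Sp3) = 0.511, d(Sp2,Sp3) = 0.213

Sp1–Sp2: 13/27 sites differ → p ≈ 0.481481, d = −0.75 ln(1 − 0.641975) = 0.770364 ≈ 0.770.
Sp1–Sp3: 10/27 sites differ → p ≈ 0.37037, d = −0.75 ln(1 − 0.493827) = 0.510658 ≈ 0.511.
Sp2–Sp3: 5/27 sites differ → p ≈ 0.185185, d = −0.75 ln(1 − 0.246913) = 0.212681 ≈ 0.213.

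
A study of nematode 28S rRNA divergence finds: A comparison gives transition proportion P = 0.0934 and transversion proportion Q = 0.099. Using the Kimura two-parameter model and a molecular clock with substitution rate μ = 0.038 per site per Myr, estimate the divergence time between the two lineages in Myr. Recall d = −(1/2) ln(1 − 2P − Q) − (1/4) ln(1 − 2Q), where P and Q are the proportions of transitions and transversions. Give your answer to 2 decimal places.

2.94

Under the Kimura two-parameter model, d = −½ ln(1 − 2P − Q) − ¼ ln(1 − 2Q).
1 − 2P − Q = 0.7142, giving −½ ln(0.7142) = 0.168296.
1 − 2Q = 0.802, giving −¼ ln(0.802) = 0.055162.
d = 0.168296 + 0.055162 = 0.223458.
Under a molecular clock d = 2μt, so t = d/(2μ) = 0.223458 / (2 × 0.038) = 2.94 Myr.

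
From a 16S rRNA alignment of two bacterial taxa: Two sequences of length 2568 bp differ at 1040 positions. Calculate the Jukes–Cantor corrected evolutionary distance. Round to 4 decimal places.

0.5824

p = 1040/2568 ≈ 0.404984.
d = −(3/4) ln(1 − 4p/3) = −0.75 ln(1 − 0.539979) = −0.75 ln(0.460021)
  = −0.75 × (-0.776483) = 0.582362 substitutions/site.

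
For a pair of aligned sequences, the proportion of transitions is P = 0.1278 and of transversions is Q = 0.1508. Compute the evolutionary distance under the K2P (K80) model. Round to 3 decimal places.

0.351

Under the Kimura two-parameter model, d = −½ ln(1 − 2P − Q) − ¼ ln(1 − 2Q).
1 − 2P − Q = 0.5936, giving −½ ln(0.5936) = 0.260775.
1 − 2Q = 0.6984, giving −¼ ln(0.6984) = 0.089741.
d = 0.260775 + 0.089741 = 0.350516.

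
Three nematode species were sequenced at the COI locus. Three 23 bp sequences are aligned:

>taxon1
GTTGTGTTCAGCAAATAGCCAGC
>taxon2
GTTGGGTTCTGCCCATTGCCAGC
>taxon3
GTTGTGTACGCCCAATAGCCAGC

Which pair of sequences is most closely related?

taxon1–taxon2: 5/23 differ, p = 0.217, d = 0.257.
taxon1–taxon3: 4/23 differ, p = 0.174, d = 0.198.
taxon2–taxon3: 6/23 differ, p = 0.261, d = 0.321.
The smallest distance is between taxon1 and taxon3.

taxon1 and taxon3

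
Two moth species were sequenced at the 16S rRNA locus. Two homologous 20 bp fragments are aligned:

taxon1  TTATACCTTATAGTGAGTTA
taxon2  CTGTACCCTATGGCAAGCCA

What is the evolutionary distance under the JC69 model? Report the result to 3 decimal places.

The sequences differ at 8 of 20 sites (1, 3, 8, 12, 14, 15, 18, 19), so p = 8/20 = 0.4.
d = −(3/4) ln(1 − 4p/3) = −0.75 ln(1 − 0.533333) = −0.75 ln(0.466667)
  = −0.75 × (-0.762139) = 0.571604 substitutions/site.

0.572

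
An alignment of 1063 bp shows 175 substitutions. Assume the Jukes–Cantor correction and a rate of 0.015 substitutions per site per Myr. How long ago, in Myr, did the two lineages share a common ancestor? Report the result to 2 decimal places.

p = 175/1063 ≈ 0.164628.
d = −(3/4) ln(1 − 4p/3) = −0.75 ln(1 − 0.219504) = −0.75 ln(0.780496)
  = −0.75 × (-0.247826) = 0.185870 substitutions/site.
Under a molecular clock d = 2μt, so t = d/(2μ) = 0.185870 / (2 × 0.015) = 6.20 Myr.

6.20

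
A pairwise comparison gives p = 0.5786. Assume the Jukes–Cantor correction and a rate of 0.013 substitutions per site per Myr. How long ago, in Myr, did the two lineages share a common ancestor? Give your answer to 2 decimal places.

42.58

d = −(3/4) ln(1 − 4p/3) = −0.75 ln(1 − 0.771467) = −0.75 ln(0.228533)
  = −0.75 × (-1.476075) = 1.107056 substitutions/site.
Under a molecular clock d = 2μt, so t = d/(2μ) = 1.107056 / (2 × 0.013) = 42.58 Myr.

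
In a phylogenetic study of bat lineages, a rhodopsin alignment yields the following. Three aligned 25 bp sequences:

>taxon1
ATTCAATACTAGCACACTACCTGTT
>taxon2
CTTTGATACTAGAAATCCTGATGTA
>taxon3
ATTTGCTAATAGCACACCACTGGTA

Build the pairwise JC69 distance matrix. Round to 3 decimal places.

d(taxon1,taxon2) = 0.663, d(taxon1,taxon3) = 0.417, d(taxon2,taxon3) = 0.572

taxon1–taxon2: 11/25 sites differ → p = 0.44, d = −0.75 ln(1 − 0.586667) = 0.662626 ≈ 0.663.
taxon1–taxon3: 8/25 sites differ → p = 0.32, d = −0.75 ln(1 − 0.426667) = 0.417216 ≈ 0.417.
taxon2–taxon3: 10/25 sites differ → p = 0.4, d = −0.75 ln(1 − 0.533333) = 0.571605 ≈ 0.572.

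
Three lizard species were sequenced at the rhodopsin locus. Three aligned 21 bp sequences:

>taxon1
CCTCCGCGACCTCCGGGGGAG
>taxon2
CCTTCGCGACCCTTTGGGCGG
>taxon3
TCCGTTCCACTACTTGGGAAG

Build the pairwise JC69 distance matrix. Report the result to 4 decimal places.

taxon1–taxon2: 7/21 sites differ → p ≈ 0.333333, d = −0.75 ln(1 − 0.444444) = 0.440839 ≈ 0.4408.
taxon1–taxon3: 11/21 sites differ → p ≈ 0.52381, d = −0.75 ln(1 − 0.698413) = 0.899023 ≈ 0.8990.
taxon2–taxon3: 11/21 sites differ → p ≈ 0.52381, d = −0.75 ln(1 − 0.698413) = 0.899023 ≈ 0.8990.

d(taxon1,taxon2) = 0.4408, d(taxon1,taxon3) = 0.8990, d(taxon2,taxon3) = 0.8990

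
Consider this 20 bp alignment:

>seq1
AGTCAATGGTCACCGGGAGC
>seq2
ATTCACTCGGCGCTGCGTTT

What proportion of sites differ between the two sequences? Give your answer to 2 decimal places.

The sequences differ at 10 of 20 positions (sites 2, 6, 8, 10, 12, 14, 16, 18, 19, 20).
p = 10/20 = 0.50.

0.50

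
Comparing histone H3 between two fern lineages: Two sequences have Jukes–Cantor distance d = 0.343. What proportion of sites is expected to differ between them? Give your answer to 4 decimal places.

p = (3/4)(1 − e^(−4d/3)) = 0.75 × (1 − e^(-0.457333)) = 0.75 × (1 − 0.632970) = 0.275273.

0.2753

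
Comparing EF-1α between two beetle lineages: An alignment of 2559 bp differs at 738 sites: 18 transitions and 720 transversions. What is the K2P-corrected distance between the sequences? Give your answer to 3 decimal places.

P = 18/2559 ≈ 0.007034 and Q = 720/2559 ≈ 0.28136.
Under the Kimura two-parameter model, d = −½ ln(1 − 2P − Q) − ¼ ln(1 − 2Q).
1 − 2P − Q = 0.704572, giving −½ ln(0.704572) = 0.175082.
1 − 2Q = 0.43728, giving −¼ ln(0.43728) = 0.206795.
d = 0.175082 + 0.206795 = 0.381877.

0.382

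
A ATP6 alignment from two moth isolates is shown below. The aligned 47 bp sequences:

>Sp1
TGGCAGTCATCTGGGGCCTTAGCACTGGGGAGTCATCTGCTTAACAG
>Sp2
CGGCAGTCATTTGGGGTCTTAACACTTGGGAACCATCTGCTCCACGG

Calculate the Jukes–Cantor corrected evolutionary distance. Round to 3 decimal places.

The sequences differ at 10 of 47 sites (1, 11, 17, 22, 27, 32, 33, 42, 43, 46), so p = 10/47 ≈ 0.212766.
d = −(3/4) ln(1 − 4p/3) = −0.75 ln(1 − 0.283688) = −0.75 ln(0.716312)
  = −0.75 × (-0.333639) = 0.250229 substitutions/site.

0.250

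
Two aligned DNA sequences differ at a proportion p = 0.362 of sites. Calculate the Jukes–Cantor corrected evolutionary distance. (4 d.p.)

d = −(3/4) ln(1 − 4p/3) = −0.75 ln(1 − 0.482667) = −0.75 ln(0.517333)
  = −0.75 × (-0.659069) = 0.494302 substitutions/site.

0.4943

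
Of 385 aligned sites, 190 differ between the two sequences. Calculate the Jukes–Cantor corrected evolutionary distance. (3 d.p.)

0.805

p = 190/385 ≈ 0.493506.
d = −(3/4) ln(1 − 4p/3) = −0.75 ln(1 − 0.658008) = −0.75 ln(0.341992)
  = −0.75 × (-1.072968) = 0.804726 substitutions/site.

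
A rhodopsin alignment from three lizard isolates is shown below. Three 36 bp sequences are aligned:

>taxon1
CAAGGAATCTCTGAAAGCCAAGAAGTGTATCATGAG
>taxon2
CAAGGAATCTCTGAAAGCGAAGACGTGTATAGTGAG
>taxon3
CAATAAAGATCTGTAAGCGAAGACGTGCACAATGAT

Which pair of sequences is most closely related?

taxon1 and taxon2

taxon1–taxon2: 4/36 differ, p = 0.111, d = 0.120.
taxon1–taxon3: 11/36 differ, p = 0.306, d = 0.392.
taxon2–taxon3: 9/36 differ, p = 0.250, d = 0.304.
The smallest distance is between taxon1 and taxon2.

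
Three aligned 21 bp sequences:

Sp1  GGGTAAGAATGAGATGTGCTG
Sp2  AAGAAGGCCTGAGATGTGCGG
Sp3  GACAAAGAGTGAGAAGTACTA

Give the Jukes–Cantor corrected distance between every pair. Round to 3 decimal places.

d(Sp1,Sp2) = 0.441, d(Sp1,Sp3) = 0.441, d(Sp2,Sp3) = 0.635

Sp1–Sp2: 7/21 sites differ → p ≈ 0.333333, d = −0.75 ln(1 − 0.444444) = 0.440839 ≈ 0.441.
Sp1–Sp3: 7/21 sites differ → p ≈ 0.333333, d = −0.75 ln(1 − 0.444444) = 0.440839 ≈ 0.441.
Sp2–Sp3: 9/21 sites differ → p ≈ 0.428571, d = −0.75 ln(1 − 0.571428) = 0.635472 ≈ 0.635.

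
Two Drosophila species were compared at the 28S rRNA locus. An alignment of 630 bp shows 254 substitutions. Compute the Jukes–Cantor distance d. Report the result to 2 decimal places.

p = 254/630 ≈ 0.403175.
d = −(3/4) ln(1 − 4p/3) = −0.75 ln(1 − 0.537567) = −0.75 ln(0.462433)
  = −0.75 × (-0.771254) = 0.578441 substitutions/site.

0.58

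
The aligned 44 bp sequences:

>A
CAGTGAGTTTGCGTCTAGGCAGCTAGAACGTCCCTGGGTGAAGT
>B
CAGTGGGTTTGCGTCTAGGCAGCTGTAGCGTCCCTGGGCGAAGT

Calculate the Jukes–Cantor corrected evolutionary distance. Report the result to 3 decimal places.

0.123

The sequences differ at 5 of 44 sites (6, 25, 26, 28, 39), so p = 5/44 ≈ 0.113636.
d = −(3/4) ln(1 − 4p/3) = −0.75 ln(1 − 0.151515) = −0.75 ln(0.848485)
  = −0.75 × (-0.164303) = 0.123227 substitutions/site.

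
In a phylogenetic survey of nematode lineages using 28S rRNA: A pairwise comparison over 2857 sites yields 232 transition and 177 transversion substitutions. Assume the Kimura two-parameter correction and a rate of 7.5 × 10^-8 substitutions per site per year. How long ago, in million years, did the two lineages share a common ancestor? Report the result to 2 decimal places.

P = 232/2857 ≈ 0.081204 and Q = 177/2857 ≈ 0.061953.
Under the Kimura two-parameter model, d = −½ ln(1 − 2P − Q) − ¼ ln(1 − 2Q).
1 − 2P − Q = 0.775639, giving −½ ln(0.775639) = 0.127034.
1 − 2Q = 0.876094, giving −¼ ln(0.876094) = 0.033070.
d = 0.127034 + 0.033070 = 0.160104.
Under a molecular clock d = 2μt, so t = d/(2μ) = 0.160104 / (2 × 7.5 × 10^-8) = 1.07 million years.

1.07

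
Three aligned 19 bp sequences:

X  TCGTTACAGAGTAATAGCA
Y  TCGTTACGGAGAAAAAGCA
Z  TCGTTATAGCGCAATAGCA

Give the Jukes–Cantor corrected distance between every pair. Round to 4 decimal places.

d(X,Y) = 0.1773, d(X,Z) = 0.1773, d(Y,Z) = 0.3241

X–Y: 3/19 sites differ → p ≈ 0.157895, d = −0.75 ln(1 − 0.210527) = 0.177292 ≈ 0.1773.
X–Z: 3/19 sites differ → p ≈ 0.157895, d = −0.75 ln(1 − 0.210527) = 0.177292 ≈ 0.1773.
Y–Z: 5/19 sites differ → p ≈ 0.263158, d = −0.75 ln(1 − 0.350877) = 0.324100 ≈ 0.3241.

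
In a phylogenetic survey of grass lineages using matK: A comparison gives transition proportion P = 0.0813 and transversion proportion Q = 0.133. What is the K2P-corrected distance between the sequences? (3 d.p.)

0.253

Under the Kimura two-parameter model, d = −½ ln(1 − 2P − Q) − ¼ ln(1 − 2Q).
1 − 2P − Q = 0.7044, giving −½ ln(0.7044) = 0.175204.
1 − 2Q = 0.734, giving −¼ ln(0.734) = 0.077312.
d = 0.175204 + 0.077312 = 0.252516.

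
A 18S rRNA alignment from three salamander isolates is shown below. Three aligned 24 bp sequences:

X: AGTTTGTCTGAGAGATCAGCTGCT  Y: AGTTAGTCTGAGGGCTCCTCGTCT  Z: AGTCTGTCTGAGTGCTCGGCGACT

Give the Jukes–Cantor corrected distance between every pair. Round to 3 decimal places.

X–Y: 7/24 sites differ → p ≈ 0.291667, d = −0.75 ln(1 − 0.388889) = 0.369358 ≈ 0.369.
X–Z: 6/24 sites differ → p = 0.25, d = −0.75 ln(1 − 0.333333) = 0.304098 ≈ 0.304.
Y–Z: 6/24 sites differ → p = 0.25, d = −0.75 ln(1 − 0.333333) = 0.304098 ≈ 0.304.

d(X,Y) = 0.369, d(X,Z) = 0.304, d(Y,Z) = 0.304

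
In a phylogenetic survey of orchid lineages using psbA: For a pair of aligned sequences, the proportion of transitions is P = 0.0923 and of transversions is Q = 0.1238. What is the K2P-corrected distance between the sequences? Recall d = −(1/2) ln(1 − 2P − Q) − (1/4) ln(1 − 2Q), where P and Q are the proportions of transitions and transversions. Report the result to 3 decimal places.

0.255

Under the Kimura two-parameter model, d = −½ ln(1 − 2P − Q) − ¼ ln(1 − 2Q).
1 − 2P − Q = 0.6916, giving −½ ln(0.6916) = 0.184374.
1 − 2Q = 0.7524, giving −¼ ln(0.7524) = 0.071122.
d = 0.184374 + 0.071122 = 0.255496.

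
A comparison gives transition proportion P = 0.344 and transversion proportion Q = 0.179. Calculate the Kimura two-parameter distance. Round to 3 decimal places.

Under the Kimura two-parameter model, d = −½ ln(1 − 2P − Q) − ¼ ln(1 − 2Q).
1 − 2P − Q = 0.133, giving −½ ln(0.133) = 1.008703.
1 − 2Q = 0.642, giving −¼ ln(0.642) = 0.110792.
d = 1.008703 + 0.110792 = 1.119495.

1.119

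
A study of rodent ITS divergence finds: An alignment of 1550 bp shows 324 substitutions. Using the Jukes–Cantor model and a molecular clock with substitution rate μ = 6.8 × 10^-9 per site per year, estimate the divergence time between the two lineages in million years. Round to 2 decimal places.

p = 324/1550 ≈ 0.209032.
d = −(3/4) ln(1 − 4p/3) = −0.75 ln(1 − 0.278709) = −0.75 ln(0.721291)
  = −0.75 × (-0.326713) = 0.245035 substitutions/site.
Under a molecular clock d = 2μt, so t = d/(2μ) = 0.245035 / (2 × 6.8 × 10^-9) = 18.02 million years.

18.02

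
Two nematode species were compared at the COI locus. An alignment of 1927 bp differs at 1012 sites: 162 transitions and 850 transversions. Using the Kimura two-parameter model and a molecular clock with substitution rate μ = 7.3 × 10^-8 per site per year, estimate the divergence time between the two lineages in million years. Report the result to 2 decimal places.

6.88

P = 162/1927 ≈ 0.084069 and Q = 850/1927 ≈ 0.4411.
Under the Kimura two-parameter model, d = −½ ln(1 − 2P − Q) − ¼ ln(1 − 2Q).
1 − 2P − Q = 0.390762, giving −½ ln(0.390762) = 0.469828.
1 − 2Q = 0.1178, giving −¼ ln(0.1178) = 0.534692.
d = 0.469828 + 0.534692 = 1.004520.
Under a molecular clock d = 2μt, so t = d/(2μ) = 1.004520 / (2 × 7.3 × 10^-8) = 6.88 million years.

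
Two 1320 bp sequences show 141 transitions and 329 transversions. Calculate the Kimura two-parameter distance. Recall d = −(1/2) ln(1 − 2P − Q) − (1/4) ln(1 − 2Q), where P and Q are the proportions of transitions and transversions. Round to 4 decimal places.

P = 141/1320 ≈ 0.106818 and Q = 329/1320 ≈ 0.249242.
Under the Kimura two-parameter model, d = −½ ln(1 − 2P − Q) − ¼ ln(1 − 2Q).
1 − 2P − Q = 0.537122, giving −½ ln(0.537122) = 0.310765.
1 − 2Q = 0.501516, giving −¼ ln(0.501516) = 0.172530.
d = 0.310765 + 0.172530 = 0.483295.

0.4833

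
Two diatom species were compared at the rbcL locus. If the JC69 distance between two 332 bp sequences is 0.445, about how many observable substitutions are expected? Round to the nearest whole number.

111

Invert JC69: p = (3/4)(1 − e^(−4d/3)) = 0.75 × (1 − e^(-0.593333)) = 0.75 × (1 − 0.552483) = 0.335638.
Expected differing sites = pL ≈ 0.335638 × 332 = 111.431816 ≈ 111.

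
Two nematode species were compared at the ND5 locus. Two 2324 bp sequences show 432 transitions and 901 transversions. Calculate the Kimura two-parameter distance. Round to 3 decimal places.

1.086

P = 432/2324 ≈ 0.185886 and Q = 901/2324 ≈ 0.387694.
Under the Kimura two-parameter model, d = −½ ln(1 − 2P − Q) − ¼ ln(1 − 2Q).
1 − 2P − Q = 0.240534, giving −½ ln(0.240534) = 0.712447.
1 − 2Q = 0.224612, giving −¼ ln(0.224612) = 0.373345.
d = 0.712447 + 0.373345 = 1.085792.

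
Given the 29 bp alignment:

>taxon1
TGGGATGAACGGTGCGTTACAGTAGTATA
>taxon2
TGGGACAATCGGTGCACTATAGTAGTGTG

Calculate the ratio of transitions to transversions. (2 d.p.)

Transitions are A↔G and C↔T; transversions are all other mismatches.
Transitions: 7. Transversions: 1.
R = 7/1 = 7.00.

7.00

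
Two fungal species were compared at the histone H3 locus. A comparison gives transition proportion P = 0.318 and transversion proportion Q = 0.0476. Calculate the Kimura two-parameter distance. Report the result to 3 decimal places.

0.600

Under the Kimura two-parameter model, d = −½ ln(1 − 2P − Q) − ¼ ln(1 − 2Q).
1 − 2P − Q = 0.3164, giving −½ ln(0.3164) = 0.575374.
1 − 2Q = 0.9048, giving −¼ ln(0.9048) = 0.025010.
d = 0.575374 + 0.025010 = 0.600384.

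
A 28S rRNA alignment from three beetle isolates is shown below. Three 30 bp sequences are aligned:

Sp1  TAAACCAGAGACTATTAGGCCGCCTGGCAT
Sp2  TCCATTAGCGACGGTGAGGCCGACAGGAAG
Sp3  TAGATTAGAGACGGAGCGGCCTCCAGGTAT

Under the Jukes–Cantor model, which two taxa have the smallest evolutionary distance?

Sp1–Sp2: 12/30 differ, p = 0.400, d = 0.572.
Sp1–Sp3: 11/30 differ, p = 0.367, d = 0.503.
Sp2–Sp3: 9/30 differ, p = 0.300, d = 0.383.
The smallest distance is between Sp2 and Sp3.

Sp2 and Sp3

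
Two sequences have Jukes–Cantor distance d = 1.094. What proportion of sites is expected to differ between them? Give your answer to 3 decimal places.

p = (3/4)(1 − e^(−4d/3)) = 0.75 × (1 − e^(-1.458667)) = 0.75 × (1 − 0.232546) = 0.575591.

0.576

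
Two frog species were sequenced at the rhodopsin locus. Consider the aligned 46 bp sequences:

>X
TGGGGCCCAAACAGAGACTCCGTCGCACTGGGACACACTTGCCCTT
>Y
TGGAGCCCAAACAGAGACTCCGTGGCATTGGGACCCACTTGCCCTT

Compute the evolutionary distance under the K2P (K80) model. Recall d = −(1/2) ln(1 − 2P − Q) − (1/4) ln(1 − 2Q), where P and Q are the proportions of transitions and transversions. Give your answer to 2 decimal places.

Of 46 sites, 2 differences are transitions and 2 are transversions, so P = 2/46 ≈ 0.043478 and Q = 2/46 ≈ 0.043478.
Under the Kimura two-parameter model, d = −½ ln(1 − 2P − Q) − ¼ ln(1 − 2Q).
1 − 2P − Q = 0.869566, giving −½ ln(0.869566) = 0.069881.
1 − 2Q = 0.913044, giving −¼ ln(0.913044) = 0.022743.
d = 0.069881 + 0.022743 = 0.092624.

0.09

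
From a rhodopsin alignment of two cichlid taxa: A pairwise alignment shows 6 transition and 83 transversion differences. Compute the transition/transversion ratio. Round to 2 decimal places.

0.07

R = 6/83 = 0.072289… ≈ 0.07 (to 2 d.p.).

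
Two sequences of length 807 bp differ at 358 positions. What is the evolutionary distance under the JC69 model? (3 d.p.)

0.671

p = 358/807 ≈ 0.443618.
d = −(3/4) ln(1 − 4p/3) = −0.75 ln(1 − 0.591491) = −0.75 ln(0.408509)
  = −0.75 × (-0.895241) = 0.671431 substitutions/site.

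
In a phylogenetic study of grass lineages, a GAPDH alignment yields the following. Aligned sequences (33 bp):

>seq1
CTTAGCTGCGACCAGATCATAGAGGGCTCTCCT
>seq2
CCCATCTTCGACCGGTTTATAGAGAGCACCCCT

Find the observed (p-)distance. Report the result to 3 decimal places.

The sequences differ at 10 of 33 positions (sites 2, 3, 5, 8, 14, 16, 18, 25, 28, 30).
p = 10/33 = 0.303030… ≈ 0.303 (to 3 d.p.).

0.303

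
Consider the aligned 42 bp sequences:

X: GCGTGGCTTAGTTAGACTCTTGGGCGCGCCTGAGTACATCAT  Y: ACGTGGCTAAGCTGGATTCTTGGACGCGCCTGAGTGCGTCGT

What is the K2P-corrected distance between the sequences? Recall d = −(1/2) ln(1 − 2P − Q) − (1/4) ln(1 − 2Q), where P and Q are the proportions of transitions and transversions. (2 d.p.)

Of 42 sites, 8 differences are transitions and 1 are transversions, so P = 8/42 ≈ 0.190476 and Q = 1/42 ≈ 0.02381.
Under the Kimura two-parameter model, d = −½ ln(1 − 2P − Q) − ¼ ln(1 − 2Q).
1 − 2P − Q = 0.595238, giving −½ ln(0.595238) = 0.259397.
1 − 2Q = 0.95238, giving −¼ ln(0.95238) = 0.012198.
d = 0.259397 + 0.012198 = 0.271595.

0.27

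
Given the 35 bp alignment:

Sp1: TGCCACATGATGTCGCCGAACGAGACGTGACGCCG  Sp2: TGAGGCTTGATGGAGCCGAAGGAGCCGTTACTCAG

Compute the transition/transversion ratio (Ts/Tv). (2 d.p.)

Transitions are A↔G and C↔T; transversions are all other mismatches.
Transitions: 1. Transversions: 10.
R = 1/10 = 0.10.

0.10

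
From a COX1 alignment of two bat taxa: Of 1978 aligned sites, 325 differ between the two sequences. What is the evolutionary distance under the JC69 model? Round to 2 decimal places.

p = 325/1978 ≈ 0.164307.
d = −(3/4) ln(1 − 4p/3) = −0.75 ln(1 − 0.219076) = −0.75 ln(0.780924)
  = −0.75 × (-0.247277) = 0.185458 substitutions/site.

0.19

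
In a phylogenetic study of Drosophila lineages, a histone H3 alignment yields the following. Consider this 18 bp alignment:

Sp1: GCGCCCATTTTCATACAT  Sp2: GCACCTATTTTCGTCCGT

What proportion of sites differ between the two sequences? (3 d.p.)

0.278

The sequences differ at 5 of 18 positions (sites 3, 6, 13, 15, 17).
p = 5/18 = 0.277777… ≈ 0.278 (to 3 d.p.).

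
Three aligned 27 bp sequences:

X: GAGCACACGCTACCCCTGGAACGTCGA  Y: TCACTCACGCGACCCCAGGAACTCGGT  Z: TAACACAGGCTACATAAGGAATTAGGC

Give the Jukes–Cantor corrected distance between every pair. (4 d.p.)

d(X,Y) = 0.5107, d(X,Z) = 0.6735, d(Y,Z) = 0.5107

X–Y: 10/27 sites differ → p ≈ 0.37037, d = −0.75 ln(1 − 0.493827) = 0.510658 ≈ 0.5107.
X–Z: 12/27 sites differ → p ≈ 0.444444, d = −0.75 ln(1 − 0.592592) = 0.673455 ≈ 0.6735.
Y–Z: 10/27 sites differ → p ≈ 0.37037, d = −0.75 ln(1 − 0.493827) = 0.510658 ≈ 0.5107.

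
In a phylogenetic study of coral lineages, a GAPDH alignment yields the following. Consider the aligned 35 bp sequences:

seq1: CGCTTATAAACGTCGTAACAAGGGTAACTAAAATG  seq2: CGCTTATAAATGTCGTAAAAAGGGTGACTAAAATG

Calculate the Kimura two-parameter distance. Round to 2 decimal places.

Of 35 sites, 2 differences are transitions and 1 are transversions, so P = 2/35 ≈ 0.057143 and Q = 1/35 ≈ 0.028571.
Under the Kimura two-parameter model, d = −½ ln(1 − 2P − Q) − ¼ ln(1 − 2Q).
1 − 2P − Q = 0.857143, giving −½ ln(0.857143) = 0.077075.
1 − 2Q = 0.942858, giving −¼ ln(0.942858) = 0.014710.
d = 0.077075 + 0.014710 = 0.091785.

0.09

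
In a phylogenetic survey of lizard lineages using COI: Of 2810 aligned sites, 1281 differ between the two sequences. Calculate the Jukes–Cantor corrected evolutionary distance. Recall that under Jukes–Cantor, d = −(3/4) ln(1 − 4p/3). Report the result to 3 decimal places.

p = 1281/2810 ≈ 0.455872.
d = −(3/4) ln(1 − 4p/3) = −0.75 ln(1 − 0.607829) = −0.75 ln(0.392171)
  = −0.75 × (-0.936057) = 0.702043 substitutions/site.

0.702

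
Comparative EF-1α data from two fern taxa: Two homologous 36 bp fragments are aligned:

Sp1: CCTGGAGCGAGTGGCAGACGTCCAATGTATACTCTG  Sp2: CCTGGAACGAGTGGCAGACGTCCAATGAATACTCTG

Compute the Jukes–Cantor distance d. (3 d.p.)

The sequences differ at 2 of 36 sites (7, 28), so p = 2/36 ≈ 0.055556.
d = −(3/4) ln(1 − 4p/3) = −0.75 ln(1 − 0.074075) = −0.75 ln(0.925925)
  = −0.75 × (-0.076962) = 0.057722 substitutions/site.

0.058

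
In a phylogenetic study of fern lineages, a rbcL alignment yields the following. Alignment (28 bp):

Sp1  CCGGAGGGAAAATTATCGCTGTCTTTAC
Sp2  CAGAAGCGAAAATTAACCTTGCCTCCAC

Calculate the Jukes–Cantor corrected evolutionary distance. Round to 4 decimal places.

The sequences differ at 9 of 28 sites (2, 4, 7, 16, 18, 19, 22, 25, 26), so p = 9/28 ≈ 0.321429.
d = −(3/4) ln(1 − 4p/3) = −0.75 ln(1 − 0.428572) = −0.75 ln(0.571428)
  = −0.75 × (-0.559617) = 0.419713 substitutions/site.

0.4197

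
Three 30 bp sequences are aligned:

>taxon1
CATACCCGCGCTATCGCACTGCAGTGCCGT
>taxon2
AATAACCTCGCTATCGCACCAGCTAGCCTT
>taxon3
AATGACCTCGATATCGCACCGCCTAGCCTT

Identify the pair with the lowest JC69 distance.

taxon2 and taxon3

taxon1–taxon2: 10/30 differ, p = 0.333, d = 0.441.
taxon1–taxon3: 10/30 differ, p = 0.333, d = 0.441.
taxon2–taxon3: 4/30 differ, p = 0.133, d = 0.147.
The smallest distance is between taxon2 and taxon3.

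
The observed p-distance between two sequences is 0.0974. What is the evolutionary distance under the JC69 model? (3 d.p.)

d = −(3/4) ln(1 − 4p/3) = −0.75 ln(1 − 0.129867) = −0.75 ln(0.870133)
  = −0.75 × (-0.139109) = 0.104332 substitutions/site.

0.104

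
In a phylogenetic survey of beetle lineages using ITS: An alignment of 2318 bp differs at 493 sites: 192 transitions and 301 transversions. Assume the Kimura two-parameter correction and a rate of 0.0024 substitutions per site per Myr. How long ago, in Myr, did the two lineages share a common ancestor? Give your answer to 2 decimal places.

52.15

P = 192/2318 ≈ 0.08283 and Q = 301/2318 ≈ 0.129853.
Under the Kimura two-parameter model, d = −½ ln(1 − 2P − Q) − ¼ ln(1 − 2Q).
1 − 2P − Q = 0.704487, giving −½ ln(0.704487) = 0.175143.
1 − 2Q = 0.740294, giving −¼ ln(0.740294) = 0.075177.
d = 0.175143 + 0.075177 = 0.250320.
Under a molecular clock d = 2μt, so t = d/(2μ) = 0.250320 / (2 × 0.0024) = 52.15 Myr.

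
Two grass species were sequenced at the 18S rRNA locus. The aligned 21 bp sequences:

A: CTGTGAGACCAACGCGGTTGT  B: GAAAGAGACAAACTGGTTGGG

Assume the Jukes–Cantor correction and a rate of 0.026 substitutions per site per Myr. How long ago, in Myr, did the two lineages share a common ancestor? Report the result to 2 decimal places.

14.53

The sequences differ at 10 of 21 sites (1, 2, 3, 4, 10, 14, 15, 17, 19, 21), so p = 10/21 ≈ 0.47619.
d = −(3/4) ln(1 − 4p/3) = −0.75 ln(1 − 0.63492) = −0.75 ln(0.36508)
  = −0.75 × (-1.007639) = 0.755729 substitutions/site.
Under a molecular clock d = 2μt, so t = d/(2μ) = 0.755729 / (2 × 0.026) = 14.53 Myr.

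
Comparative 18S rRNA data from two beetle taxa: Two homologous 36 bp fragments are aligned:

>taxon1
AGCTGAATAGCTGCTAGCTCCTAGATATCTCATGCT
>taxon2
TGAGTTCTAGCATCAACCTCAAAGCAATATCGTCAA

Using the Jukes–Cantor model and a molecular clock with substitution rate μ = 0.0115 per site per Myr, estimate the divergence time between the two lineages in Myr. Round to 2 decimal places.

39.67

The sequences differ at 19 of 36 sites, so p = 19/36 ≈ 0.527778.
d = −(3/4) ln(1 − 4p/3) = −0.75 ln(1 − 0.703704) = −0.75 ln(0.296296)
  = −0.75 × (-1.216396) = 0.912297 substitutions/site.
Under a molecular clock d = 2μt, so t = d/(2μ) = 0.912297 / (2 × 0.0115) = 39.67 Myr.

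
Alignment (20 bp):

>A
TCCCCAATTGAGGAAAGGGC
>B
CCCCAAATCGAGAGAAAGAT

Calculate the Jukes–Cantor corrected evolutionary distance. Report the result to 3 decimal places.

0.572

The sequences differ at 8 of 20 sites (1, 5, 9, 13, 14, 17, 19, 20), so p = 8/20 = 0.4.
d = −(3/4) ln(1 − 4p/3) = −0.75 ln(1 − 0.533333) = −0.75 ln(0.466667)
  = −0.75 × (-0.762139) = 0.571604 substitutions/site.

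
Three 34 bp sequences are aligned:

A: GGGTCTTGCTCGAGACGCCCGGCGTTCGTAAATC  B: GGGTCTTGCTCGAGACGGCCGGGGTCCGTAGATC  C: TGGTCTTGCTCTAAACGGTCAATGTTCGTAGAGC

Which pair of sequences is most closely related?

A–B: 4/34 differ, p = 0.118, d = 0.128.
A–C: 10/34 differ, p = 0.294, d = 0.373.
B–C: 9/34 differ, p = 0.265, d = 0.326.
The smallest distance is between A and B.

A and B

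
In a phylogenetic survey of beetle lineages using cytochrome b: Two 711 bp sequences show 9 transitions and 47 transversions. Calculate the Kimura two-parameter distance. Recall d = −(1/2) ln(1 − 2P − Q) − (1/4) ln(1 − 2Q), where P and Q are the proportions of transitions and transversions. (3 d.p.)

P = 9/711 ≈ 0.012658 and Q = 47/711 ≈ 0.066104.
Under the Kimura two-parameter model, d = −½ ln(1 − 2P − Q) − ¼ ln(1 − 2Q).
1 − 2P − Q = 0.90858, giving −½ ln(0.90858) = 0.047936.
1 − 2Q = 0.867792, giving −¼ ln(0.867792) = 0.035451.
d = 0.047936 + 0.035451 = 0.083387.

0.083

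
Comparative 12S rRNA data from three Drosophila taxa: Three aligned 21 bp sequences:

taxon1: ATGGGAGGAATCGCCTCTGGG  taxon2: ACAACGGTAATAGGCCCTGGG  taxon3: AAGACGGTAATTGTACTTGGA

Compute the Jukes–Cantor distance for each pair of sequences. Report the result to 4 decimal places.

taxon1–taxon2: 9/21 sites differ → p ≈ 0.428571, d = −0.75 ln(1 − 0.571428) = 0.635472 ≈ 0.6355.
taxon1–taxon3: 11/21 sites differ → p ≈ 0.52381, d = −0.75 ln(1 − 0.698413) = 0.899023 ≈ 0.8990.
taxon2–taxon3: 7/21 sites differ → p ≈ 0.333333, d = −0.75 ln(1 − 0.444444) = 0.440839 ≈ 0.4408.

d(taxon1,taxon2) = 0.6355, d(taxon1,taxon3) = 0.8990, d(taxon2,taxon3) = 0.4408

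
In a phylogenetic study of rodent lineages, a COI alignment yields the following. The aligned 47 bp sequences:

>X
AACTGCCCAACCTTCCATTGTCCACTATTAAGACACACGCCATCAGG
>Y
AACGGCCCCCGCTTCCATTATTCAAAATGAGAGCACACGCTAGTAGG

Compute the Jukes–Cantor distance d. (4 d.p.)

The sequences differ at 15 of 47 sites, so p = 15/47 ≈ 0.319149.
d = −(3/4) ln(1 − 4p/3) = −0.75 ln(1 − 0.425532) = −0.75 ln(0.574468)
  = −0.75 × (-0.554311) = 0.415733 substitutions/site.

0.4157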